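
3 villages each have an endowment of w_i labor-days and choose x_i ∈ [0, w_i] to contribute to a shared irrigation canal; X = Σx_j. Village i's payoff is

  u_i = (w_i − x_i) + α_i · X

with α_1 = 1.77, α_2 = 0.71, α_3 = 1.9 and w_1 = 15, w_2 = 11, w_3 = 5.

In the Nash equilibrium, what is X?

20

∂u_i/∂x_i = α_i − 1, so village i contributes w_i if α_i > 1, else 0.
α_i > 1 for i ∈ {1, 3}; NE contributions (15, 0, 5), X = 20.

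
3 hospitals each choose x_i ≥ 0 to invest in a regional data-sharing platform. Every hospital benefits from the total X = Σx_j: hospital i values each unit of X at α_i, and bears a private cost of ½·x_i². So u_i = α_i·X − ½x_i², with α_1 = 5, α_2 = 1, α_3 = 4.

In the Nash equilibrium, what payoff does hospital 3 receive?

32

Hospital i's FOC: ∂u_i/∂x_i = α_i − x_i = 0, so x_i* = α_i.
NE contributions = (5, 1, 4); X = 10.
u_3 = α_3·X − ½·(x_3)² = 4·10 − ½·4² = 32.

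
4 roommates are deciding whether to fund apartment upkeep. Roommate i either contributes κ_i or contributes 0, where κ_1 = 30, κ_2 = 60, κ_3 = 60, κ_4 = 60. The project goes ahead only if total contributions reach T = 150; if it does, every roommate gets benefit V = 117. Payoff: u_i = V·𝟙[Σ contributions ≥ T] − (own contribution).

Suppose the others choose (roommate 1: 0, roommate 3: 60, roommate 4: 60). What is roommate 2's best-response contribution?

Others' total = 120. Contributing 60 brings total to 180 ≥ 150: gain V − κ_2 = 57.
Best response: 60.

60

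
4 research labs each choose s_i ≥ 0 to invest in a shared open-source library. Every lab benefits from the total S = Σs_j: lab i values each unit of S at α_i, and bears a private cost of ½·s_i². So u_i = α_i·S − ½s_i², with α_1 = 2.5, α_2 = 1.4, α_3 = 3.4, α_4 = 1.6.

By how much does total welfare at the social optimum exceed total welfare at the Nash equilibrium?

90.375

Lab i's FOC: ∂u_i/∂s_i = α_i − s_i = 0, so s_i* = α_i.
NE contributions = (2.5, 1.4, 3.4, 1.6); S = 8.9.
W^NE = (Σα)·S − ½Σα_i² = 8.9² − ½·22.33 = 68.045.
Planner sets s_i = Σα_j = 8.9 for every i, so S^SO = 4·8.9 = 35.6.
W^SO = (Σα)·S^SO − ½·4·(Σα)² = (4/2)·8.9² = 158.42.
Deadweight loss = W^SO − W^NE = 90.375.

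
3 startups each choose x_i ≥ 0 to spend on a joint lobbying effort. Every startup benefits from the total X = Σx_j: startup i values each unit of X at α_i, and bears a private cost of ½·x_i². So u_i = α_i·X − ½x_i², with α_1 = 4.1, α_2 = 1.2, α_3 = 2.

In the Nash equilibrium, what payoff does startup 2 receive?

8.04

Startup i's FOC: ∂u_i/∂x_i = α_i − x_i = 0, so x_i* = α_i.
NE contributions = (4.1, 1.2, 2); X = 7.3.
u_2 = α_2·X − ½·(x_2)² = 1.2·7.3 − ½·1.2² = 8.04.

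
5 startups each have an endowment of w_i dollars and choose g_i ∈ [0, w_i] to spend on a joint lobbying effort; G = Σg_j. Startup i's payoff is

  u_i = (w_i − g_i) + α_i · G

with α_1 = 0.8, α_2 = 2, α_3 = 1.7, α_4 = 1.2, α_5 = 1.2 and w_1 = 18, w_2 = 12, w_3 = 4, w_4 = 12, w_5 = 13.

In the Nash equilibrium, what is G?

41

∂u_i/∂g_i = α_i − 1, so startup i contributes w_i if α_i > 1, else 0.
α_i > 1 for i ∈ {2, 3, 4, 5}; NE contributions (0, 12, 4, 12, 13), G = 41.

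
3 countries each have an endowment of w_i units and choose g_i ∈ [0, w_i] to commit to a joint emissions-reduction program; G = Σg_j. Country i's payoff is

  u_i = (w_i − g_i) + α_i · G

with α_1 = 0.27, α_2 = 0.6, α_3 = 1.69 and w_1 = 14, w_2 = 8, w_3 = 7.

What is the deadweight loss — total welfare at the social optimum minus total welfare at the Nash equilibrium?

∂u_i/∂g_i = α_i − 1, so country i contributes w_i if α_i > 1, else 0.
α_i > 1 for i ∈ {3}; NE contributions (0, 0, 7), G = 7.
W^NE = Σw_i − G^NE + (Σα_i)·G^NE = 29 + 1.56·7 = 39.92.
Planner: ∂(Σu_j)/∂g_i = Σα_j − 1 = 1.56 > 0, so everyone contributes w_i; G^SO = 29, W^SO = 29 + 1.56·29 = 74.24.
Deadweight loss = 34.32.

34.32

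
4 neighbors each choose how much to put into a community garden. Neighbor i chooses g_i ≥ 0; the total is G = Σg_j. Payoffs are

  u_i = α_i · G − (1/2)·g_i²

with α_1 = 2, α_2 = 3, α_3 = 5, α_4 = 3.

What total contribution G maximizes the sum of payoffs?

52

Planner FOC: ∂(Σu_j)/∂g_i = (Σα_j) − g_i = 0, so g_i^SO = Σα_j = 13 for every i; G^SO = 52.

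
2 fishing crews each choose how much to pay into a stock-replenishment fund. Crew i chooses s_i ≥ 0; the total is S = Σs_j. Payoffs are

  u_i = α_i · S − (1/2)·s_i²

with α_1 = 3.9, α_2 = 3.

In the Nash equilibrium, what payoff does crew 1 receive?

19.305

Crew i's FOC: ∂u_i/∂s_i = α_i − s_i = 0, so s_i* = α_i.
NE contributions = (3.9, 3); S = 6.9.
u_1 = α_1·S − ½·(s_1)² = 3.9·6.9 − ½·3.9² = 19.305.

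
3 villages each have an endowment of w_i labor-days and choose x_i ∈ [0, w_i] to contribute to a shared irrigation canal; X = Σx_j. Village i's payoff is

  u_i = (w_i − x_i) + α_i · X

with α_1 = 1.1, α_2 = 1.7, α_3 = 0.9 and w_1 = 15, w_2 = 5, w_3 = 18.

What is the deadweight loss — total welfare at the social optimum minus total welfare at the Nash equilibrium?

48.6

∂u_i/∂x_i = α_i − 1, so village i contributes w_i if α_i > 1, else 0.
α_i > 1 for i ∈ {1, 2}; NE contributions (15, 5, 0), X = 20.
W^NE = Σw_i − X^NE + (Σα_i)·X^NE = 38 + 2.7·20 = 92.
Planner: ∂(Σu_j)/∂x_i = Σα_j − 1 = 2.7 > 0, so everyone contributes w_i; X^SO = 38, W^SO = 38 + 2.7·38 = 140.6.
Deadweight loss = 48.6.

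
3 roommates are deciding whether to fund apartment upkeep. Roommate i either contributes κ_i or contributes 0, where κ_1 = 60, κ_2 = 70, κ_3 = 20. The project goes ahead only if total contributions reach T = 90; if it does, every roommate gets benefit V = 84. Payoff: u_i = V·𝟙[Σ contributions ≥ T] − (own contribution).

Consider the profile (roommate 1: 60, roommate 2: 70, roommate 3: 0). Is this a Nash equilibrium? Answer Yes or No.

Yes

Total = 130 ≥ 90: provided.
Roommate 1 (pledges 60, payoff 24): dropping to 0 → total 70, payoff 0. No gain.
Roommate 2 (pledges 70, payoff 14): dropping to 0 → total 60, payoff 0. No gain.
Roommate 3 (pledges 0, payoff 84): pledging 20 → total 150, payoff 64. No gain.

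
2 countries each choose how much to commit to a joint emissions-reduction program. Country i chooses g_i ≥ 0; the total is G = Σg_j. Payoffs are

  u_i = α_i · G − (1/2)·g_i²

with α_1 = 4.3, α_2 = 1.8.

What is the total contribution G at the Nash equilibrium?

Country i's FOC: ∂u_i/∂g_i = α_i − g_i = 0, so g_i* = α_i.
NE contributions = (4.3, 1.8); G = 6.1.

6.1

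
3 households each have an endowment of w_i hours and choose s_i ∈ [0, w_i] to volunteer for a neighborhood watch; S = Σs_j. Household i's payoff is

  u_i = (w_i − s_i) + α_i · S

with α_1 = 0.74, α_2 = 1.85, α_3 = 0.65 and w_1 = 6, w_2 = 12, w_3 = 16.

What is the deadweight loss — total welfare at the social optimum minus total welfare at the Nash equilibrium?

∂u_i/∂s_i = α_i − 1, so household i contributes w_i if α_i > 1, else 0.
α_i > 1 for i ∈ {2}; NE contributions (0, 12, 0), S = 12.
W^NE = Σw_i − S^NE + (Σα_i)·S^NE = 34 + 2.24·12 = 60.88.
Planner: ∂(Σu_j)/∂s_i = Σα_j − 1 = 2.24 > 0, so everyone contributes w_i; S^SO = 34, W^SO = 34 + 2.24·34 = 110.16.
Deadweight loss = 49.28.

49.28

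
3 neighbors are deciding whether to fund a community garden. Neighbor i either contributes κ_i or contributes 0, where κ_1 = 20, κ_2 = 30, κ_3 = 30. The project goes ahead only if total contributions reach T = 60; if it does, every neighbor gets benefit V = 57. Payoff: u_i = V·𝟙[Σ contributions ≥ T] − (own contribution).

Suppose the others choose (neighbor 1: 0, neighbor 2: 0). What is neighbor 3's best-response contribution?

Others' total = 0. Even contributing 30 gives 30 < 60: no benefit either way.
Best response: 0.

0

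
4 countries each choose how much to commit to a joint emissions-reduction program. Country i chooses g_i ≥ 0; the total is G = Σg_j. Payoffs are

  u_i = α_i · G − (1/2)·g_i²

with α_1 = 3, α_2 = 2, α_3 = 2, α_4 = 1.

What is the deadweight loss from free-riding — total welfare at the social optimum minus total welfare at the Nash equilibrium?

73

Country i's FOC: ∂u_i/∂g_i = α_i − g_i = 0, so g_i* = α_i.
NE contributions = (3, 2, 2, 1); G = 8.
W^NE = (Σα)·G − ½Σα_i² = 8² − ½·18 = 55.
Planner sets g_i = Σα_j = 8 for every i, so G^SO = 4·8 = 32.
W^SO = (Σα)·G^SO − ½·4·(Σα)² = (4/2)·8² = 128.
Deadweight loss = W^SO − W^NE = 73.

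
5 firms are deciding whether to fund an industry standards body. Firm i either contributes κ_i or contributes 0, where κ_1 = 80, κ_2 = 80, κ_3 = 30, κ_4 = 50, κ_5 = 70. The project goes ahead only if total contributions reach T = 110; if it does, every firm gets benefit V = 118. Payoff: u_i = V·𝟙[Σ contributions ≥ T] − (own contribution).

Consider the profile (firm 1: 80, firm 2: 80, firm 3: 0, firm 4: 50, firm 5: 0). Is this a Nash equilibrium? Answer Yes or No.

Total = 210 ≥ 110: provided.
Firm 1 (pledges 80, payoff 38): dropping to 0 → total 130, payoff 118. Profitable deviation.

No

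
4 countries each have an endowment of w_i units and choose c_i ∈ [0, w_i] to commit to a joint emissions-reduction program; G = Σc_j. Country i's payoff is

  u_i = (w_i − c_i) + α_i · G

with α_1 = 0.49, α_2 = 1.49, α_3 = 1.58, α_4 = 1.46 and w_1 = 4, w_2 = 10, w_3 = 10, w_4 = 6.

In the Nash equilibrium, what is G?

∂u_i/∂c_i = α_i − 1, so country i contributes w_i if α_i > 1, else 0.
α_i > 1 for i ∈ {2, 3, 4}; NE contributions (0, 10, 10, 6), G = 26.

26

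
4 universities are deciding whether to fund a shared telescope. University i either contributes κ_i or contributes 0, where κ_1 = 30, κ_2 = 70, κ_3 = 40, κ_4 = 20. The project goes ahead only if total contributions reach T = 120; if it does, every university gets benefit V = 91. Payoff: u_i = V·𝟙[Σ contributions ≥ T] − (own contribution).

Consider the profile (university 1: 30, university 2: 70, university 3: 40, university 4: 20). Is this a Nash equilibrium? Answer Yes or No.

No

Total = 160 ≥ 120: provided.
University 1 (pledges 30, payoff 61): dropping to 0 → total 130, payoff 91. Profitable deviation.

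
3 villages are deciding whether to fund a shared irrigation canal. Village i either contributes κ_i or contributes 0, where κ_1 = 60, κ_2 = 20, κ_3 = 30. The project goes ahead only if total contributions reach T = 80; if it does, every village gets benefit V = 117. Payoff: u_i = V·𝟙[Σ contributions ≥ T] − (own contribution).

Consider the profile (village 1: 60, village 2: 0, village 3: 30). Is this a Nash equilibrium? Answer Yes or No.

Yes

Total = 90 ≥ 80: provided.
Village 1 (pledges 60, payoff 57): dropping to 0 → total 30, payoff 0. No gain.
Village 2 (pledges 0, payoff 117): pledging 20 → total 110, payoff 97. No gain.
Village 3 (pledges 30, payoff 87): dropping to 0 → total 60, payoff 0. No gain.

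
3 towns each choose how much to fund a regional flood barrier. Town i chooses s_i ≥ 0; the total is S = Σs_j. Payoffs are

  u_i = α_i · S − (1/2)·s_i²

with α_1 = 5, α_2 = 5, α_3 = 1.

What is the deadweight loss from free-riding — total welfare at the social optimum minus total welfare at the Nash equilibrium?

Town i's FOC: ∂u_i/∂s_i = α_i − s_i = 0, so s_i* = α_i.
NE contributions = (5, 5, 1); S = 11.
W^NE = (Σα)·S − ½Σα_i² = 11² − ½·51 = 95.5.
Planner sets s_i = Σα_j = 11 for every i, so S^SO = 3·11 = 33.
W^SO = (Σα)·S^SO − ½·3·(Σα)² = (3/2)·11² = 181.5.
Deadweight loss = W^SO − W^NE = 86.

86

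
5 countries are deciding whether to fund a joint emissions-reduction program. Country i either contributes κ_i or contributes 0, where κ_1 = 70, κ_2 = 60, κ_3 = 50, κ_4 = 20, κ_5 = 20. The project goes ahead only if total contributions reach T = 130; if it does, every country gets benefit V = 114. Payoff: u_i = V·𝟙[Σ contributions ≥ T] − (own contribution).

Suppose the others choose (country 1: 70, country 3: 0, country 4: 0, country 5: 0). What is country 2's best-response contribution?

60

Others' total = 70. Contributing 60 brings total to 130 ≥ 130: gain V − κ_2 = 54.
Best response: 60.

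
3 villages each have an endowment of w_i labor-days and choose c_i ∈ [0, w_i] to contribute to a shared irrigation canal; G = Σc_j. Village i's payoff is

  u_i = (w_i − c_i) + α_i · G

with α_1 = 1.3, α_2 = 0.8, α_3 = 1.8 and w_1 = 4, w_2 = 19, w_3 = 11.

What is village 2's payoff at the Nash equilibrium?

∂u_i/∂c_i = α_i − 1, so village i contributes w_i if α_i > 1, else 0.
α_i > 1 for i ∈ {1, 3}; NE contributions (4, 0, 11), G = 15.
u_2 = (19 − 0) + 0.8·15 = 31.

31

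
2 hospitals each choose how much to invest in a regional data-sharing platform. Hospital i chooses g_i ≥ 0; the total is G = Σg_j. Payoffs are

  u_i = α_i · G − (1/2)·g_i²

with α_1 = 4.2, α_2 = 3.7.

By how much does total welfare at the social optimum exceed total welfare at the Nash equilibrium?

15.665

Hospital i's FOC: ∂u_i/∂g_i = α_i − g_i = 0, so g_i* = α_i.
NE contributions = (4.2, 3.7); G = 7.9.
W^NE = (Σα)·G − ½Σα_i² = 7.9² − ½·31.33 = 46.745.
Planner sets g_i = Σα_j = 7.9 for every i, so G^SO = 2·7.9 = 15.8.
W^SO = (Σα)·G^SO − ½·2·(Σα)² = (2/2)·7.9² = 62.41.
Deadweight loss = W^SO − W^NE = 15.665.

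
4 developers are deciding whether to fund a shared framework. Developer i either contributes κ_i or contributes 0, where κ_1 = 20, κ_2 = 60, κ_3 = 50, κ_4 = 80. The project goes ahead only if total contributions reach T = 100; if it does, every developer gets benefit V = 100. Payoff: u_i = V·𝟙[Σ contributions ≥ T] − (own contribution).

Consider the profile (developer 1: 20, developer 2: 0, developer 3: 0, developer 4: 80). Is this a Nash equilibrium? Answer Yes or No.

Yes

Total = 100 ≥ 100: provided.
Developer 1 (pledges 20, payoff 80): dropping to 0 → total 80, payoff 0. No gain.
Developer 2 (pledges 0, payoff 100): pledging 60 → total 160, payoff 40. No gain.
Developer 3 (pledges 0, payoff 100): pledging 50 → total 150, payoff 50. No gain.
Developer 4 (pledges 80, payoff 20): dropping to 0 → total 20, payoff 0. No gain.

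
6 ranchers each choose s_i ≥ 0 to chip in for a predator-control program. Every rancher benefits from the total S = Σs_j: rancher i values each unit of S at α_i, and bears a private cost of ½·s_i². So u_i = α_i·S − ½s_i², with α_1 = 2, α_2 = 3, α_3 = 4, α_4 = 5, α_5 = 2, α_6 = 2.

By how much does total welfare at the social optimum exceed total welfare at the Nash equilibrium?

679

Rancher i's FOC: ∂u_i/∂s_i = α_i − s_i = 0, so s_i* = α_i.
NE contributions = (2, 3, 4, 5, 2, 2); S = 18.
W^NE = (Σα)·S − ½Σα_i² = 18² − ½·62 = 293.
Planner sets s_i = Σα_j = 18 for every i, so S^SO = 6·18 = 108.
W^SO = (Σα)·S^SO − ½·6·(Σα)² = (6/2)·18² = 972.
Deadweight loss = W^SO − W^NE = 679.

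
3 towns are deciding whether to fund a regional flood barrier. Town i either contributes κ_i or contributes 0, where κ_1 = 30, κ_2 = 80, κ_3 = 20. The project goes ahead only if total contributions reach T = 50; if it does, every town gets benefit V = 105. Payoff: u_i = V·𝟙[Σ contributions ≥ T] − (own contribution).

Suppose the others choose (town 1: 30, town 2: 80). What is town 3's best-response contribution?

0

Others' total = 110 ≥ 50; contributing adds cost 20 for no extra benefit.
Best response: 0.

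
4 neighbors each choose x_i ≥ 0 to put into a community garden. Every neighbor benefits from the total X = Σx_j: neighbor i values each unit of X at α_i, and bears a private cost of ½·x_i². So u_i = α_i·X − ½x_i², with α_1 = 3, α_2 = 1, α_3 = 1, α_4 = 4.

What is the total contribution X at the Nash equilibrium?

Neighbor i's FOC: ∂u_i/∂x_i = α_i − x_i = 0, so x_i* = α_i.
NE contributions = (3, 1, 1, 4); X = 9.

9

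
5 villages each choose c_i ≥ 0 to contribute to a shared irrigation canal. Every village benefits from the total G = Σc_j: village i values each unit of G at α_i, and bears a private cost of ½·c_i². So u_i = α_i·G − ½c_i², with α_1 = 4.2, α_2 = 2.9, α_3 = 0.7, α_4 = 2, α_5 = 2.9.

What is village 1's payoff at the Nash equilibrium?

44.52

Village i's FOC: ∂u_i/∂c_i = α_i − c_i = 0, so c_i* = α_i.
NE contributions = (4.2, 2.9, 0.7, 2, 2.9); G = 12.7.
u_1 = α_1·G − ½·(c_1)² = 4.2·12.7 − ½·4.2² = 44.52.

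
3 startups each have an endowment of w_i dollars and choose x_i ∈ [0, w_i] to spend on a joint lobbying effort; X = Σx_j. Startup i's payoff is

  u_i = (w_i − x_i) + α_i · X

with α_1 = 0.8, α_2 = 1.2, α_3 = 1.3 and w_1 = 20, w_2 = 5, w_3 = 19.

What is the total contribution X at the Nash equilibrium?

24

∂u_i/∂x_i = α_i − 1, so startup i contributes w_i if α_i > 1, else 0.
α_i > 1 for i ∈ {2, 3}; NE contributions (0, 5, 19), X = 24.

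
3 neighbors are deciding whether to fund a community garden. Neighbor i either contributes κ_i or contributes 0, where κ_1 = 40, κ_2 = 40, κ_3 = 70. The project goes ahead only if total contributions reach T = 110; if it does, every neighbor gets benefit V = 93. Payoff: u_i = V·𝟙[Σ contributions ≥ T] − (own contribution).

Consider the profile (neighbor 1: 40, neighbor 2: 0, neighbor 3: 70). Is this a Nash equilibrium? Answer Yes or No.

Total = 110 ≥ 110: provided.
Neighbor 1 (pledges 40, payoff 53): dropping to 0 → total 70, payoff 0. No gain.
Neighbor 2 (pledges 0, payoff 93): pledging 40 → total 150, payoff 53. No gain.
Neighbor 3 (pledges 70, payoff 23): dropping to 0 → total 40, payoff 0. No gain.

Yes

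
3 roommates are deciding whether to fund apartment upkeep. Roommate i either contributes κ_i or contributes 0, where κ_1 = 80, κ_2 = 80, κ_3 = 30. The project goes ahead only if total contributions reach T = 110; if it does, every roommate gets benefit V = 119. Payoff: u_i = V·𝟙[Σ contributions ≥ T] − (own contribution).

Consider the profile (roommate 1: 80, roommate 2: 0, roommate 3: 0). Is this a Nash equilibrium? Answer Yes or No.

Total = 80 < 110: not provided.
Roommate 1 (pledges 80, payoff -80): dropping to 0 → total 0, payoff 0. Profitable deviation.

No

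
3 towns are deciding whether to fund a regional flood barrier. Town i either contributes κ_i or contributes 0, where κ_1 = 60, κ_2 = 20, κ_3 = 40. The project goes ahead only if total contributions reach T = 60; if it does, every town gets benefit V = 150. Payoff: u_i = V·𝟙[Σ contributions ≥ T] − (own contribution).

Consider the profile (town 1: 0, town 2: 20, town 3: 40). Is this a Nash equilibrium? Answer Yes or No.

Yes

Total = 60 ≥ 60: provided.
Town 1 (pledges 0, payoff 150): pledging 60 → total 120, payoff 90. No gain.
Town 2 (pledges 20, payoff 130): dropping to 0 → total 40, payoff 0. No gain.
Town 3 (pledges 40, payoff 110): dropping to 0 → total 20, payoff 0. No gain.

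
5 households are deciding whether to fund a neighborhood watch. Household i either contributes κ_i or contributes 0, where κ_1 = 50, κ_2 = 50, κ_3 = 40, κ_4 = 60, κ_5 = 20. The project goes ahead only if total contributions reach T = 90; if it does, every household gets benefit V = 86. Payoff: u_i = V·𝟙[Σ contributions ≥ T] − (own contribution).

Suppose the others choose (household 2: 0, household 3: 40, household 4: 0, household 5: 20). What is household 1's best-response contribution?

50

Others' total = 60. Contributing 50 brings total to 110 ≥ 90: gain V − κ_1 = 36.
Best response: 50.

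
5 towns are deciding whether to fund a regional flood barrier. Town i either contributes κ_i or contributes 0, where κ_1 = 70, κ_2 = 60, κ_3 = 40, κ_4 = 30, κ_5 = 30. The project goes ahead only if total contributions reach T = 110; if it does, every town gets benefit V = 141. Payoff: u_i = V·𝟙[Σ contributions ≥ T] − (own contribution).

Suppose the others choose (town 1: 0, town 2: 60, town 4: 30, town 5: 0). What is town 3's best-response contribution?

40

Others' total = 90. Contributing 40 brings total to 130 ≥ 110: gain V − κ_3 = 101.
Best response: 40.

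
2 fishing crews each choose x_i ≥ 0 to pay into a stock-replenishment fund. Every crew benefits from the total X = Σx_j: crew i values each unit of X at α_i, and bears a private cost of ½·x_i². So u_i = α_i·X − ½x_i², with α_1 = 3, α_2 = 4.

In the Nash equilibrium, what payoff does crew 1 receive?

16.5

Crew i's FOC: ∂u_i/∂x_i = α_i − x_i = 0, so x_i* = α_i.
NE contributions = (3, 4); X = 7.
u_1 = α_1·X − ½·(x_1)² = 3·7 − ½·3² = 16.5.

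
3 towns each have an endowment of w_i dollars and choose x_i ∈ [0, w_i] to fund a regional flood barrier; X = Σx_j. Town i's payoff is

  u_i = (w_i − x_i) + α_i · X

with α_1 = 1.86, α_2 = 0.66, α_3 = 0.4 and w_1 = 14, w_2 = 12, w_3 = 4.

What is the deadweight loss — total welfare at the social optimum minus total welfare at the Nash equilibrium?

30.72

∂u_i/∂x_i = α_i − 1, so town i contributes w_i if α_i > 1, else 0.
α_i > 1 for i ∈ {1}; NE contributions (14, 0, 0), X = 14.
W^NE = Σw_i − X^NE + (Σα_i)·X^NE = 30 + 1.92·14 = 56.88.
Planner: ∂(Σu_j)/∂x_i = Σα_j − 1 = 1.92 > 0, so everyone contributes w_i; X^SO = 30, W^SO = 30 + 1.92·30 = 87.6.
Deadweight loss = 30.72.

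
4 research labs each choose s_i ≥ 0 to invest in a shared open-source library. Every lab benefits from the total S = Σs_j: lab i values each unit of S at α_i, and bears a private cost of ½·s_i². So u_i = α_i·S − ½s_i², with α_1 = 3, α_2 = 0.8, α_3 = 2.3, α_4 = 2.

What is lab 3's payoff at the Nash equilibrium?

15.985

Lab i's FOC: ∂u_i/∂s_i = α_i − s_i = 0, so s_i* = α_i.
NE contributions = (3, 0.8, 2.3, 2); S = 8.1.
u_3 = α_3·S − ½·(s_3)² = 2.3·8.1 − ½·2.3² = 15.985.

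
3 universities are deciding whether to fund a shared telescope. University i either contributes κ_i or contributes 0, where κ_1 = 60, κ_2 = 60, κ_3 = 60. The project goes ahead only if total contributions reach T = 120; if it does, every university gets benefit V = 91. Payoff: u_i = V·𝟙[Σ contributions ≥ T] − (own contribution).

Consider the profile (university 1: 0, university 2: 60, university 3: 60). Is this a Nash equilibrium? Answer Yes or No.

Total = 120 ≥ 120: provided.
University 1 (pledges 0, payoff 91): pledging 60 → total 180, payoff 31. No gain.
University 2 (pledges 60, payoff 31): dropping to 0 → total 60, payoff 0. No gain.
University 3 (pledges 60, payoff 31): dropping to 0 → total 60, payoff 0. No gain.

Yes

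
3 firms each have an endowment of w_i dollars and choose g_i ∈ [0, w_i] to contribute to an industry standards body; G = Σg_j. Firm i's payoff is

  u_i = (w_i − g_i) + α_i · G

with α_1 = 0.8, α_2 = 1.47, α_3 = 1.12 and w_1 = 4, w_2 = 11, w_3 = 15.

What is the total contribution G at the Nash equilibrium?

∂u_i/∂g_i = α_i − 1, so firm i contributes w_i if α_i > 1, else 0.
α_i > 1 for i ∈ {2, 3}; NE contributions (0, 11, 15), G = 26.

26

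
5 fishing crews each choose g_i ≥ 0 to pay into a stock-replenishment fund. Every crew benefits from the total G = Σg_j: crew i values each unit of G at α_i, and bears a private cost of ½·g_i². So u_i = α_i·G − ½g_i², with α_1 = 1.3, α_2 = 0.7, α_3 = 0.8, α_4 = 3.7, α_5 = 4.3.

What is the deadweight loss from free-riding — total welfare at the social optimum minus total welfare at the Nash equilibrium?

192.46

Crew i's FOC: ∂u_i/∂g_i = α_i − g_i = 0, so g_i* = α_i.
NE contributions = (1.3, 0.7, 0.8, 3.7, 4.3); G = 10.8.
W^NE = (Σα)·G − ½Σα_i² = 10.8² − ½·35 = 99.14.
Planner sets g_i = Σα_j = 10.8 for every i, so G^SO = 5·10.8 = 54.
W^SO = (Σα)·G^SO − ½·5·(Σα)² = (5/2)·10.8² = 291.6.
Deadweight loss = W^SO − W^NE = 192.46.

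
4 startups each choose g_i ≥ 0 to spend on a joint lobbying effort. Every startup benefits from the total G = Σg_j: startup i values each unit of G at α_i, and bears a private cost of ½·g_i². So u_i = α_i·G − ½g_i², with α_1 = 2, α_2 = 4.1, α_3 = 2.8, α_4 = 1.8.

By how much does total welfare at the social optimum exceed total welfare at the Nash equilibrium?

Startup i's FOC: ∂u_i/∂g_i = α_i − g_i = 0, so g_i* = α_i.
NE contributions = (2, 4.1, 2.8, 1.8); G = 10.7.
W^NE = (Σα)·G − ½Σα_i² = 10.7² − ½·31.89 = 98.545.
Planner sets g_i = Σα_j = 10.7 for every i, so G^SO = 4·10.7 = 42.8.
W^SO = (Σα)·G^SO − ½·4·(Σα)² = (4/2)·10.7² = 228.98.
Deadweight loss = W^SO − W^NE = 130.435.

130.435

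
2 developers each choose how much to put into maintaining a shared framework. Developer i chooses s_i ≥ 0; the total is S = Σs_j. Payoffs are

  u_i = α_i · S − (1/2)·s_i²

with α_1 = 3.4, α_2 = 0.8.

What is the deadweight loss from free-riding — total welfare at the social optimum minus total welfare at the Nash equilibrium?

6.1

Developer i's FOC: ∂u_i/∂s_i = α_i − s_i = 0, so s_i* = α_i.
NE contributions = (3.4, 0.8); S = 4.2.
W^NE = (Σα)·S − ½Σα_i² = 4.2² − ½·12.2 = 11.54.
Planner sets s_i = Σα_j = 4.2 for every i, so S^SO = 2·4.2 = 8.4.
W^SO = (Σα)·S^SO − ½·2·(Σα)² = (2/2)·4.2² = 17.64.
Deadweight loss = W^SO − W^NE = 6.1.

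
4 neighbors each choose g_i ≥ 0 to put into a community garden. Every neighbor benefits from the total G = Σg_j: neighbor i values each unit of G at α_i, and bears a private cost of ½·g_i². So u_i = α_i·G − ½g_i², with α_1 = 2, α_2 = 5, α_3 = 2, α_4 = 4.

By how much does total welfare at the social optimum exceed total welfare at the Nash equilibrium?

193.5

Neighbor i's FOC: ∂u_i/∂g_i = α_i − g_i = 0, so g_i* = α_i.
NE contributions = (2, 5, 2, 4); G = 13.
W^NE = (Σα)·G − ½Σα_i² = 13² − ½·49 = 144.5.
Planner sets g_i = Σα_j = 13 for every i, so G^SO = 4·13 = 52.
W^SO = (Σα)·G^SO − ½·4·(Σα)² = (4/2)·13² = 338.
Deadweight loss = W^SO − W^NE = 193.5.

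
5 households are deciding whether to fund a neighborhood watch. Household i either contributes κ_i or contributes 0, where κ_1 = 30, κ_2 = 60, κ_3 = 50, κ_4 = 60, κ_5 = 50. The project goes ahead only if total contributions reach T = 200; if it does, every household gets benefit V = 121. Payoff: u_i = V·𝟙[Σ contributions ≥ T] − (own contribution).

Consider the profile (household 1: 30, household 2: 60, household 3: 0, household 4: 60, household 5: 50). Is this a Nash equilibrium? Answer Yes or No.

Total = 200 ≥ 200: provided.
Household 1 (pledges 30, payoff 91): dropping to 0 → total 170, payoff 0. No gain.
Household 2 (pledges 60, payoff 61): dropping to 0 → total 140, payoff 0. No gain.
Household 3 (pledges 0, payoff 121): pledging 50 → total 250, payoff 71. No gain.
Household 4 (pledges 60, payoff 61): dropping to 0 → total 140, payoff 0. No gain.
Household 5 (pledges 50, payoff 71): dropping to 0 → total 150, payoff 0. No gain.

Yes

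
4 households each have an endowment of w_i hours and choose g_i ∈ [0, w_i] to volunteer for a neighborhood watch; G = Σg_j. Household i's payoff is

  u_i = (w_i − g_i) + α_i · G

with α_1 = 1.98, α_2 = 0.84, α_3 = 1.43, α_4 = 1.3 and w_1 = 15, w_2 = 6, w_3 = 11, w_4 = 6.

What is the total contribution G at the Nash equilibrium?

32

∂u_i/∂g_i = α_i − 1, so household i contributes w_i if α_i > 1, else 0.
α_i > 1 for i ∈ {1, 3, 4}; NE contributions (15, 0, 11, 6), G = 32.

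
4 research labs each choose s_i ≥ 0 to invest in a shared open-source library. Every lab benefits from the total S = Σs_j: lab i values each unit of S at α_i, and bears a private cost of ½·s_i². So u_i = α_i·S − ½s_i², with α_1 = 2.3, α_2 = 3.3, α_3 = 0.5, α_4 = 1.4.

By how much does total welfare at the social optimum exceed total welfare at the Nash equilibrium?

Lab i's FOC: ∂u_i/∂s_i = α_i − s_i = 0, so s_i* = α_i.
NE contributions = (2.3, 3.3, 0.5, 1.4); S = 7.5.
W^NE = (Σα)·S − ½Σα_i² = 7.5² − ½·18.39 = 47.055.
Planner sets s_i = Σα_j = 7.5 for every i, so S^SO = 4·7.5 = 30.
W^SO = (Σα)·S^SO − ½·4·(Σα)² = (4/2)·7.5² = 112.5.
Deadweight loss = W^SO − W^NE = 65.445.

65.445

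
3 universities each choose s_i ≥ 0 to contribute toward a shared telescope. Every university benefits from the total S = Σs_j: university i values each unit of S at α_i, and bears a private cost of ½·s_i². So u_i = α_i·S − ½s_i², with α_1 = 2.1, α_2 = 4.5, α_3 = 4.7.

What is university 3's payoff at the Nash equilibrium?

42.065

University i's FOC: ∂u_i/∂s_i = α_i − s_i = 0, so s_i* = α_i.
NE contributions = (2.1, 4.5, 4.7); S = 11.3.
u_3 = α_3·S − ½·(s_3)² = 4.7·11.3 − ½·4.7² = 42.065.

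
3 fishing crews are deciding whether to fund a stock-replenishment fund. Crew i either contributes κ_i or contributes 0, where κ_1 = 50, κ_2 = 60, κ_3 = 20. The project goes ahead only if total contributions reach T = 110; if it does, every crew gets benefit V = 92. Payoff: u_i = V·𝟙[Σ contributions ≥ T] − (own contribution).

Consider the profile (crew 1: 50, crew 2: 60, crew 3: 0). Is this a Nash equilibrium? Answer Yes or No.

Yes

Total = 110 ≥ 110: provided.
Crew 1 (pledges 50, payoff 42): dropping to 0 → total 60, payoff 0. No gain.
Crew 2 (pledges 60, payoff 32): dropping to 0 → total 50, payoff 0. No gain.
Crew 3 (pledges 0, payoff 92): pledging 20 → total 130, payoff 72. No gain.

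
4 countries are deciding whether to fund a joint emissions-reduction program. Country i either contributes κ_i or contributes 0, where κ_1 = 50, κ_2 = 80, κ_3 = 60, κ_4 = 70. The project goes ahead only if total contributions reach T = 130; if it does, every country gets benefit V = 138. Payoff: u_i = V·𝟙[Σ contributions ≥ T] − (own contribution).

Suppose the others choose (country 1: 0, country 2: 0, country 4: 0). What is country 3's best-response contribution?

Others' total = 0. Even contributing 60 gives 60 < 130: no benefit either way.
Best response: 0.

0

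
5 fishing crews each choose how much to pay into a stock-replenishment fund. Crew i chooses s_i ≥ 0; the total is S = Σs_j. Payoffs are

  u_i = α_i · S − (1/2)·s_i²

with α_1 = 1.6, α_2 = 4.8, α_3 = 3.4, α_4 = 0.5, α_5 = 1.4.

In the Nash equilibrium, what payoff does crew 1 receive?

17.44

Crew i's FOC: ∂u_i/∂s_i = α_i − s_i = 0, so s_i* = α_i.
NE contributions = (1.6, 4.8, 3.4, 0.5, 1.4); S = 11.7.
u_1 = α_1·S − ½·(s_1)² = 1.6·11.7 − ½·1.6² = 17.44.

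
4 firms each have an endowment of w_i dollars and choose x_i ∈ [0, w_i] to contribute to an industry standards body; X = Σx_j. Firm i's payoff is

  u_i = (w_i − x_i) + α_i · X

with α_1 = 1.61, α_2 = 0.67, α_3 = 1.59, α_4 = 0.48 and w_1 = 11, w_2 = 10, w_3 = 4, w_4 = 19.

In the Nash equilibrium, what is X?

15

∂u_i/∂x_i = α_i − 1, so firm i contributes w_i if α_i > 1, else 0.
α_i > 1 for i ∈ {1, 3}; NE contributions (11, 0, 4, 0), X = 15.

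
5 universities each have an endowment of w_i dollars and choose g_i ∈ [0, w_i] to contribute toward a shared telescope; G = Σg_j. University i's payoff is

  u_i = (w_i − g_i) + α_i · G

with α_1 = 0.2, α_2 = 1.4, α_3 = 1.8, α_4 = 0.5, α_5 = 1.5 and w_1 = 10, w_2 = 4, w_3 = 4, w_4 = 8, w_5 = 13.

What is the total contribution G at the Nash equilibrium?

∂u_i/∂g_i = α_i − 1, so university i contributes w_i if α_i > 1, else 0.
α_i > 1 for i ∈ {2, 3, 5}; NE contributions (0, 4, 4, 0, 13), G = 21.

21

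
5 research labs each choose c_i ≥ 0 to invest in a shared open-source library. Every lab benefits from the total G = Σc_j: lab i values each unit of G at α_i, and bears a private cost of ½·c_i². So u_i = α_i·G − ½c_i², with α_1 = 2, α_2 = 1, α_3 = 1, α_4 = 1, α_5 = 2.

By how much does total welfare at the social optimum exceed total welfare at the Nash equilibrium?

Lab i's FOC: ∂u_i/∂c_i = α_i − c_i = 0, so c_i* = α_i.
NE contributions = (2, 1, 1, 1, 2); G = 7.
W^NE = (Σα)·G − ½Σα_i² = 7² − ½·11 = 43.5.
Planner sets c_i = Σα_j = 7 for every i, so G^SO = 5·7 = 35.
W^SO = (Σα)·G^SO − ½·5·(Σα)² = (5/2)·7² = 122.5.
Deadweight loss = W^SO − W^NE = 79.

79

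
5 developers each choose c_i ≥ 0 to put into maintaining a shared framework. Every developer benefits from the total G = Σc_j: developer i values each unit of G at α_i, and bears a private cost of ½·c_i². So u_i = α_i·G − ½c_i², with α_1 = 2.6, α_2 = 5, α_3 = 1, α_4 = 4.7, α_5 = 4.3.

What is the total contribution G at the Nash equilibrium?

Developer i's FOC: ∂u_i/∂c_i = α_i − c_i = 0, so c_i* = α_i.
NE contributions = (2.6, 5, 1, 4.7, 4.3); G = 17.6.

17.6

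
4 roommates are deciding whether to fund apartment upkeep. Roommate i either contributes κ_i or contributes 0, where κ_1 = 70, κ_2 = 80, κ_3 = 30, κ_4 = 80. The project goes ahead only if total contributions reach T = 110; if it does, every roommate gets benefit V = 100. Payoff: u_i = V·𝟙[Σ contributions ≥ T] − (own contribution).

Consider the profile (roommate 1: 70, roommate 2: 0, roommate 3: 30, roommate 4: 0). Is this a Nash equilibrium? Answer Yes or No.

No

Total = 100 < 110: not provided.
Roommate 1 (pledges 70, payoff -70): dropping to 0 → total 30, payoff 0. Profitable deviation.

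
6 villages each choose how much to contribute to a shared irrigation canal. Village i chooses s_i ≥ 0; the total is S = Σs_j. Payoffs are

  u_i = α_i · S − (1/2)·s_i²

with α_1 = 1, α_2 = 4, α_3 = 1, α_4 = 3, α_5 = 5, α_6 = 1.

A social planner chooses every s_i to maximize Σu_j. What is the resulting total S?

90

Planner FOC: ∂(Σu_j)/∂s_i = (Σα_j) − s_i = 0, so s_i^SO = Σα_j = 15 for every i; S^SO = 90.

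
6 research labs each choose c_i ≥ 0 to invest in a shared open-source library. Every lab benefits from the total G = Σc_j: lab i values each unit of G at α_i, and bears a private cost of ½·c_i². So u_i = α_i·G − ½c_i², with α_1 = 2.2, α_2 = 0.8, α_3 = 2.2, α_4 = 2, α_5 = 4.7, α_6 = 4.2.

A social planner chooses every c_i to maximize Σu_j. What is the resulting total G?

Planner FOC: ∂(Σu_j)/∂c_i = (Σα_j) − c_i = 0, so c_i^SO = Σα_j = 16.1 for every i; G^SO = 96.6.

96.6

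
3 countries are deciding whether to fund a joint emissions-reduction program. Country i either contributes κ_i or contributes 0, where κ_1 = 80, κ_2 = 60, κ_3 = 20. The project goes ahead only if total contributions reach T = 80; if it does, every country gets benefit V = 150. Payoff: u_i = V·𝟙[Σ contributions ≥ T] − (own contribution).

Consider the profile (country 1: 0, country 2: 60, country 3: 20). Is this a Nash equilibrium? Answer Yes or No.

Total = 80 ≥ 80: provided.
Country 1 (pledges 0, payoff 150): pledging 80 → total 160, payoff 70. No gain.
Country 2 (pledges 60, payoff 90): dropping to 0 → total 20, payoff 0. No gain.
Country 3 (pledges 20, payoff 130): dropping to 0 → total 60, payoff 0. No gain.

Yes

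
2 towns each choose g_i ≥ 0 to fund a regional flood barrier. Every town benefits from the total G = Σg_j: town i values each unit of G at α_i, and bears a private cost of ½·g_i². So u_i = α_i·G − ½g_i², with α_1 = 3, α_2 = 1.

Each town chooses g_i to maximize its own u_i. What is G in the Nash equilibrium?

4

Town i's FOC: ∂u_i/∂g_i = α_i − g_i = 0, so g_i* = α_i.
NE contributions = (3, 1); G = 4.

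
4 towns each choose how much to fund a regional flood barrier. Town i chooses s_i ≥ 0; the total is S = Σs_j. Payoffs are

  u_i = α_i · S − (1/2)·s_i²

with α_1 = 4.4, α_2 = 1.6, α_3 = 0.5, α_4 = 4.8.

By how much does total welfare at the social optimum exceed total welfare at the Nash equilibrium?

Town i's FOC: ∂u_i/∂s_i = α_i − s_i = 0, so s_i* = α_i.
NE contributions = (4.4, 1.6, 0.5, 4.8); S = 11.3.
W^NE = (Σα)·S − ½Σα_i² = 11.3² − ½·45.21 = 105.085.
Planner sets s_i = Σα_j = 11.3 for every i, so S^SO = 4·11.3 = 45.2.
W^SO = (Σα)·S^SO − ½·4·(Σα)² = (4/2)·11.3² = 255.38.
Deadweight loss = W^SO − W^NE = 150.295.

150.295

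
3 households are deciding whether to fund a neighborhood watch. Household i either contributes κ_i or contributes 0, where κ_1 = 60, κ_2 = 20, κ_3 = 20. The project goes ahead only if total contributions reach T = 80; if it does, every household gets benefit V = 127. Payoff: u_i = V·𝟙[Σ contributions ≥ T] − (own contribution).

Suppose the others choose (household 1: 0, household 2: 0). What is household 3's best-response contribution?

0

Others' total = 0. Even contributing 20 gives 20 < 80: no benefit either way.
Best response: 0.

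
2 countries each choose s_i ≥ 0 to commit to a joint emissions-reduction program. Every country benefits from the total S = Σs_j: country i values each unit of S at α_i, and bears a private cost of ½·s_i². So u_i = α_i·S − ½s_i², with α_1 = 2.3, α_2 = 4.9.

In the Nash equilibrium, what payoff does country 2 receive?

23.275

Country i's FOC: ∂u_i/∂s_i = α_i − s_i = 0, so s_i* = α_i.
NE contributions = (2.3, 4.9); S = 7.2.
u_2 = α_2·S − ½·(s_2)² = 4.9·7.2 − ½·4.9² = 23.275.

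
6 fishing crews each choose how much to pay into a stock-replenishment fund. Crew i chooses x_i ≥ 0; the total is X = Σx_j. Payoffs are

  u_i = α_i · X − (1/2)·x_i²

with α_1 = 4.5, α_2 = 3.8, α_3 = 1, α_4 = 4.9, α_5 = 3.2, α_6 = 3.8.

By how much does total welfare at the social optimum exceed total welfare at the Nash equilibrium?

Crew i's FOC: ∂u_i/∂x_i = α_i − x_i = 0, so x_i* = α_i.
NE contributions = (4.5, 3.8, 1, 4.9, 3.2, 3.8); X = 21.2.
W^NE = (Σα)·X − ½Σα_i² = 21.2² − ½·84.38 = 407.25.
Planner sets x_i = Σα_j = 21.2 for every i, so X^SO = 6·21.2 = 127.2.
W^SO = (Σα)·X^SO − ½·6·(Σα)² = (6/2)·21.2² = 1348.32.
Deadweight loss = W^SO − W^NE = 941.07.

941.07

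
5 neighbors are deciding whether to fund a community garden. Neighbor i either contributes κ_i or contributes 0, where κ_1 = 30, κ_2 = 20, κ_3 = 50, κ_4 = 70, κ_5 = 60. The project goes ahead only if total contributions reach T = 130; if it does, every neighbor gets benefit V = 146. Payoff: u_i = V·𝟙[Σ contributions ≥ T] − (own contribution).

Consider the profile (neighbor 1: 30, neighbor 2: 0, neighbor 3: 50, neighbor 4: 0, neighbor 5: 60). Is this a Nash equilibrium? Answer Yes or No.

Total = 140 ≥ 130: provided.
Neighbor 1 (pledges 30, payoff 116): dropping to 0 → total 110, payoff 0. No gain.
Neighbor 2 (pledges 0, payoff 146): pledging 20 → total 160, payoff 126. No gain.
Neighbor 3 (pledges 50, payoff 96): dropping to 0 → total 90, payoff 0. No gain.
Neighbor 4 (pledges 0, payoff 146): pledging 70 → total 210, payoff 76. No gain.
Neighbor 5 (pledges 60, payoff 86): dropping to 0 → total 80, payoff 0. No gain.

Yes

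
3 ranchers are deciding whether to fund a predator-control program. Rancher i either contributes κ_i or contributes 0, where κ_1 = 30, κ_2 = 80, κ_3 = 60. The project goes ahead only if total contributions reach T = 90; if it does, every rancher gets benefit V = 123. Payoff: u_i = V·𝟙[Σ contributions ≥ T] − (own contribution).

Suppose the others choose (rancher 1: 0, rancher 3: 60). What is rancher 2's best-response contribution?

80

Others' total = 60. Contributing 80 brings total to 140 ≥ 90: gain V − κ_2 = 43.
Best response: 80.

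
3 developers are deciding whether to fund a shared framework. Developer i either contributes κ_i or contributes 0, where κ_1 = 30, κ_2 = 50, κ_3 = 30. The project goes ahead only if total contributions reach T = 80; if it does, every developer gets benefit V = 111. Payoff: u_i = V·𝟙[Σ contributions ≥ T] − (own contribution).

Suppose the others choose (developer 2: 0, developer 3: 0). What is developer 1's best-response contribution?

Others' total = 0. Even contributing 30 gives 30 < 80: no benefit either way.
Best response: 0.

0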